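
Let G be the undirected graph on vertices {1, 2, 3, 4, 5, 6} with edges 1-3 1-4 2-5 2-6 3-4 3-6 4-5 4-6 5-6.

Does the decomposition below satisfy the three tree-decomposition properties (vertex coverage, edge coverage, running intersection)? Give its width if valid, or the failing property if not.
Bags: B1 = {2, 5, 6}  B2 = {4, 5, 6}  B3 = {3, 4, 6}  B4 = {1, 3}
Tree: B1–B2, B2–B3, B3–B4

No — edge (4,1) lies in no bag.

A tree decomposition must satisfy three properties: every vertex lies in some bag; for every edge, both endpoints lie together in some bag; and for every vertex, the bags containing it form a connected subtree. Here edge (4,1) lies in no bag, so the decomposition is invalid.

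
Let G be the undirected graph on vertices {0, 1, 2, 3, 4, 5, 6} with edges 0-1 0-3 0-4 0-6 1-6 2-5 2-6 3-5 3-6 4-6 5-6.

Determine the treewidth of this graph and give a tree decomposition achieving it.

Treewidth 2.
Bags: B1 = {3, 5, 6}  B2 = {0, 3, 6}  B3 = {0, 4, 6}  B4 = {0, 1, 6}  B5 = {2, 5, 6}
Tree: B1–B2, B2–B3, B2–B4, B1–B5

Each bag holds 3 vertices, so the decomposition has width 2, which upper-bounds the treewidth. On the other hand G contains the 3-clique {0, 1, 6}. A clique must lie in a single bag of any decomposition, so no decomposition can have width below 2. Hence tw(G) = 2 exactly.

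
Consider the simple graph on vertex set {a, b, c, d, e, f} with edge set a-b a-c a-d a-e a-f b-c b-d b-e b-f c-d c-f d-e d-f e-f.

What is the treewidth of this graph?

4

A width-4 tree decomposition is:
Bags: B1 = {a, b, c, d, f}  B2 = {a, b, d, e, f}
Tree: B1–B2
Every bag has size at most 5, so the width is 5 − 1 = 4 and tw(G) ≤ 4. On the other hand G contains the 5-clique {a, b, d, e, f}. A clique must lie in a single bag of any decomposition, so no decomposition can have width below 4. Combining the bounds, tw(G) = 4.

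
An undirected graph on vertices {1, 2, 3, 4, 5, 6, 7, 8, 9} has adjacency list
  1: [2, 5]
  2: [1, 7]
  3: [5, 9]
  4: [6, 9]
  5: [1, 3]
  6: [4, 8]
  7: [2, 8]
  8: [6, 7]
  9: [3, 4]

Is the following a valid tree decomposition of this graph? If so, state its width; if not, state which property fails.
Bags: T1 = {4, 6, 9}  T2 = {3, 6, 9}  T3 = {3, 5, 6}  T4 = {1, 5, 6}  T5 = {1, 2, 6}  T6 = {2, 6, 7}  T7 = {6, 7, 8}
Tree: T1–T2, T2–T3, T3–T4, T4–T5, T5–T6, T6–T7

Every vertex of G appears in some bag (union = {1, 2, 3, 4, 5, 6, 7, 8, 9}); every edge is covered by a bag; and for each vertex v the set of bags containing v is connected in the bag tree. The decomposition is therefore valid. The largest bag has 3 vertices, so the width is 2.

Yes; width 2.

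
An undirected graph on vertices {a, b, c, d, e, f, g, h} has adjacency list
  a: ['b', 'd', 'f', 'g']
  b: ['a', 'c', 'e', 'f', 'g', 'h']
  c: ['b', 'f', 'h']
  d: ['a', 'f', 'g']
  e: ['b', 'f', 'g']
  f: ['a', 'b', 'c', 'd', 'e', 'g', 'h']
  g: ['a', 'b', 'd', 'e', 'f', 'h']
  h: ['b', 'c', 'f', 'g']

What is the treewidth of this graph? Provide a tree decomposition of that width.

Treewidth 3.
One such decomposition:
Bags: B1 = {b, c, f, h}  B2 = {b, f, g, h}  B3 = {b, e, f, g}  B4 = {a, b, f, g}  B5 = {a, d, f, g}
Tree: B1–B2, B2–B3, B2–B4, B4–B5

Each bag holds 4 vertices, so the decomposition has width 3, which upper-bounds the treewidth. Conversely, {a, d, f, g} is a clique of size 4, and the vertices of any clique must share a bag in every tree decomposition; so some bag has ≥ 4 vertices and tw(G) ≥ 3. Therefore the treewidth is 3.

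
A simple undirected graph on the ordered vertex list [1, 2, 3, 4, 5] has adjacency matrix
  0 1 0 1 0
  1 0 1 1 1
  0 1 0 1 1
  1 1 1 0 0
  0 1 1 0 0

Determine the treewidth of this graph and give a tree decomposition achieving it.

Each bag holds 3 vertices, so the decomposition has width 2, which upper-bounds the treewidth. Conversely, {1, 2, 4} is a clique of size 3, and the vertices of any clique must share a bag in every tree decomposition; so some bag has ≥ 3 vertices and tw(G) ≥ 2. Hence tw(G) = 2 exactly.

Treewidth 2.
One such decomposition:
Bags: B1 = {2, 3, 5}  B2 = {2, 3, 4}  B3 = {1, 2, 4}
Tree: B1–B2, B2–B3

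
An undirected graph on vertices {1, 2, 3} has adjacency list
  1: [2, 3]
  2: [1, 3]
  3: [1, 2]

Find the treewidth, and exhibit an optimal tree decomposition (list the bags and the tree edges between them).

With just one bag of size 3, the width is 3 − 1 = 2, so tw(G) ≤ 2. For the lower bound, the 3 vertices {1, 2, 3} are pairwise adjacent, and any tree decomposition puts a clique entirely inside one bag — forcing width ≥ 2. The upper and lower bounds meet at 2, so that is the treewidth.

Treewidth 2.
Bags: B1 = {1, 2, 3}
Tree: (single bag)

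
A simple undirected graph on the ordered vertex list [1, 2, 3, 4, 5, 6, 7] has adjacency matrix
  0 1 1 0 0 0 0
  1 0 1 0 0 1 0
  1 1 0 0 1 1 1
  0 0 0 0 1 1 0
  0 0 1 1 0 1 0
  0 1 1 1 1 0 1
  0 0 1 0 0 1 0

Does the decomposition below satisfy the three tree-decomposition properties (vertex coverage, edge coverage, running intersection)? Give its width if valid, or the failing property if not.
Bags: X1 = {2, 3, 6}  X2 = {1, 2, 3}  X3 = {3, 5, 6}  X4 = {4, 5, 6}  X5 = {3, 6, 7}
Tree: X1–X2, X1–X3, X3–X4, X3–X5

Checking the three conditions: (i) the bags cover all of {1, 2, 3, 4, 5, 6, 7}; (ii) for each edge, some bag contains both endpoints; (iii) the bags containing any fixed vertex form a subtree. All hold, so the decomposition is valid with width 3 − 1 = 2.

Yes; width 2.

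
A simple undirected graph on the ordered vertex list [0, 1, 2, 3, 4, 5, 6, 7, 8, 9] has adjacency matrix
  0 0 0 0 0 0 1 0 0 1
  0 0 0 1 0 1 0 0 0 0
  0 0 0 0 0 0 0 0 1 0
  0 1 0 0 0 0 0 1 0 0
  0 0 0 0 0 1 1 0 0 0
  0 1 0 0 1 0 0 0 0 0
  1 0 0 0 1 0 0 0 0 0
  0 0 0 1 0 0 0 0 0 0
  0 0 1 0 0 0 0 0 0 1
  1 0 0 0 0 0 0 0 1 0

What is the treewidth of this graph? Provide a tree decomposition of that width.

The largest bag has 2 vertices, giving width 1; this decomposition certifies tw(G) ≤ 1. Any graph with an edge has treewidth ≥ 1, and G has the edge 7–3. The upper and lower bounds meet at 1, so that is the treewidth.

Treewidth 1.
One optimal decomposition is:
Bags: B1 = {3, 7}  B2 = {1, 3}  B3 = {1, 5}  B4 = {4, 5}  B5 = {4, 6}  B6 = {0, 6}  B7 = {0, 9}  B8 = {8, 9}  B9 = {2, 8}
Tree: B1–B2, B2–B3, B3–B4, B4–B5, B5–B6, B6–B7, B7–B8, B8–B9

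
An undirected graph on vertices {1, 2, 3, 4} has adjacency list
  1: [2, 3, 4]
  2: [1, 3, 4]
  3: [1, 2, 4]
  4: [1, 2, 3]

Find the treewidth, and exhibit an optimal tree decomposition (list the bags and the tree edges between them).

With just one bag of size 4, the width is 4 − 1 = 3, so tw(G) ≤ 3. On the other hand G contains the 4-clique {1, 2, 3, 4}. A clique must lie in a single bag of any decomposition, so no decomposition can have width below 3. Combining the bounds, tw(G) = 3.

Treewidth 3.
Bags: B1 = {1, 2, 3, 4}
Tree: (single bag)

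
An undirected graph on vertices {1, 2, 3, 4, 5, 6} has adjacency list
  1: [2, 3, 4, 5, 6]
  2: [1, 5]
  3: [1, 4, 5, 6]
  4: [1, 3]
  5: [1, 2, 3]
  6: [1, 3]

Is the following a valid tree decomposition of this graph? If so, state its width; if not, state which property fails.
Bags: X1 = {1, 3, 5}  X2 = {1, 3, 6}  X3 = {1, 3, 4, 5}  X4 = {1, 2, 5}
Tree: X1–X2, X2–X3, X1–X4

No — bags containing vertex 5 are not connected in the tree.

A tree decomposition must satisfy three properties: every vertex lies in some bag; for every edge, both endpoints lie together in some bag; and for every vertex, the bags containing it form a connected subtree. Here bags containing vertex 5 are not connected in the tree, so the decomposition is invalid.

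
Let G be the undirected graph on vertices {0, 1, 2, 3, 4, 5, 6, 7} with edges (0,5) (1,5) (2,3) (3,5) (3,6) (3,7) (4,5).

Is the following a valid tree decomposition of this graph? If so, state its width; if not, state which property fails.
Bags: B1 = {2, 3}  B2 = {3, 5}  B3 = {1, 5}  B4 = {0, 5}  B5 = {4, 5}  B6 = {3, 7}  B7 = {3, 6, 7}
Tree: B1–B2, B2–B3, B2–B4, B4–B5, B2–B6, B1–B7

A tree decomposition must satisfy three properties: every vertex lies in some bag; for every edge, both endpoints lie together in some bag; and for every vertex, the bags containing it form a connected subtree. Here bags containing vertex 7 are not connected in the tree, so the decomposition is invalid.

No — bags containing vertex 7 are not connected in the tree.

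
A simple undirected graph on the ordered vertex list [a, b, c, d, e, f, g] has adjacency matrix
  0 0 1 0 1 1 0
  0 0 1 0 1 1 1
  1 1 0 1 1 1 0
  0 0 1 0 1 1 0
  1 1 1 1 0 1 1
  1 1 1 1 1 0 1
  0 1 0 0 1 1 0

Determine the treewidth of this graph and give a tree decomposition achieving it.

Each bag holds 4 vertices, so the decomposition has width 3, which upper-bounds the treewidth. For the lower bound, the 4 vertices {b, e, f, g} are pairwise adjacent, and any tree decomposition puts a clique entirely inside one bag — forcing width ≥ 3. Therefore the treewidth is 3.

Treewidth 3.
Bags: B1 = {b, c, e, f}  B2 = {c, d, e, f}  B3 = {a, c, e, f}  B4 = {b, e, f, g}
Tree: B1–B2, B2–B3, B1–B4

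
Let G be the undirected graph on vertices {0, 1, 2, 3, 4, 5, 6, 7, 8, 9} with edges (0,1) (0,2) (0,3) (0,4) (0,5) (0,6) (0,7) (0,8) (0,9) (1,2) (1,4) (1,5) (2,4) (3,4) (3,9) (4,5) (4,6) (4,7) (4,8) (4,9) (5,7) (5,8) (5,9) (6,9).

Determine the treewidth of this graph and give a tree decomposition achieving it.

Each bag holds 4 vertices, so the decomposition has width 3, which upper-bounds the treewidth. On the other hand G contains the 4-clique {0, 1, 2, 4}. A clique must lie in a single bag of any decomposition, so no decomposition can have width below 3. Combining the bounds, tw(G) = 3.

Treewidth 3.
Bags: B1 = {0, 3, 4, 9}  B2 = {0, 4, 5, 9}  B3 = {0, 4, 5, 7}  B4 = {0, 4, 5, 8}  B5 = {0, 1, 4, 5}  B6 = {0, 1, 2, 4}  B7 = {0, 4, 6, 9}
Tree: B1–B2, B2–B3, B2–B4, B3–B5, B5–B6, B1–B7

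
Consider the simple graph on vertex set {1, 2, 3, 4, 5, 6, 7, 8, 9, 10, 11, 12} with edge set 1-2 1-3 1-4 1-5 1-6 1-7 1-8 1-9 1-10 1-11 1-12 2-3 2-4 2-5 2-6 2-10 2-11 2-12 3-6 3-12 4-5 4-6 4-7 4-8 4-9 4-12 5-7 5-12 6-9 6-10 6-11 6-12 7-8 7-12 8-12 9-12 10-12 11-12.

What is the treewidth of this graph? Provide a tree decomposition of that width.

Each bag holds 5 vertices, so the decomposition has width 4, which upper-bounds the treewidth. For the lower bound, the 5 vertices {1, 4, 7, 8, 12} are pairwise adjacent, and any tree decomposition puts a clique entirely inside one bag — forcing width ≥ 4. The upper and lower bounds meet at 4, so that is the treewidth.

Treewidth 4.
One such decomposition:
Bags: B1 = {1, 2, 4, 6, 12}  B2 = {1, 4, 6, 9, 12}  B3 = {1, 2, 6, 10, 12}  B4 = {1, 2, 4, 5, 12}  B5 = {1, 4, 5, 7, 12}  B6 = {1, 2, 3, 6, 12}  B7 = {1, 2, 6, 11, 12}  B8 = {1, 4, 7, 8, 12}
Tree: B1–B2, B1–B3, B1–B4, B4–B5, B1–B6, B1–B7, B5–B8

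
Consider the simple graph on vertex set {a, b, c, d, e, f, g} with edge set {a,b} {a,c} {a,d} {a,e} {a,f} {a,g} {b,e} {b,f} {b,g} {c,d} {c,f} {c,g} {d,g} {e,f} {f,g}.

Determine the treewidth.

3

A width-3 tree decomposition is:
Bags: B1 = {a, c, f, g}  B2 = {a, b, f, g}  B3 = {a, b, e, f}  B4 = {a, c, d, g}
Tree: B1–B2, B2–B3, B1–B4
Every bag has size at most 4, so the width is 4 − 1 = 3 and tw(G) ≤ 3. Conversely, {a, c, d, g} is a clique of size 4, and the vertices of any clique must share a bag in every tree decomposition; so some bag has ≥ 4 vertices and tw(G) ≥ 3. The upper and lower bounds meet at 3, so that is the treewidth.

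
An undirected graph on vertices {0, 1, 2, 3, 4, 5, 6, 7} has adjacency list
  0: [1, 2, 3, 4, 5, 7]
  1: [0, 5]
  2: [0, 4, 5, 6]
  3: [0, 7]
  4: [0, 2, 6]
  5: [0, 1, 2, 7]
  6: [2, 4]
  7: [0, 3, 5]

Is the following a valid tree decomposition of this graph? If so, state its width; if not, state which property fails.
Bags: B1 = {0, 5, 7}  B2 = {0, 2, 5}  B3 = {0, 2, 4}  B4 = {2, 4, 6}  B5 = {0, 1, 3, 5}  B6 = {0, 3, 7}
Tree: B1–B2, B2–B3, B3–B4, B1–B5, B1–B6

A tree decomposition must satisfy three properties: every vertex lies in some bag; for every edge, both endpoints lie together in some bag; and for every vertex, the bags containing it form a connected subtree. Here bags containing vertex 3 are not connected in the tree, so the decomposition is invalid.

No — bags containing vertex 3 are not connected in the tree.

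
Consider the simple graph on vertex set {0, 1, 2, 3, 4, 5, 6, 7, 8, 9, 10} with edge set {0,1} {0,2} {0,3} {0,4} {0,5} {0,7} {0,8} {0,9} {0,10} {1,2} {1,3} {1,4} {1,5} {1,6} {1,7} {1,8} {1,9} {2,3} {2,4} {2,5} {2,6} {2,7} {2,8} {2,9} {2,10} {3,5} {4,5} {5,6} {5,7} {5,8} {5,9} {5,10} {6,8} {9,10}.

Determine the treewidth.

A width-4 tree decomposition is:
Bags: B1 = {0, 1, 2, 5, 9}  B2 = {0, 2, 5, 9, 10}  B3 = {0, 1, 2, 4, 5}  B4 = {0, 1, 2, 5, 7}  B5 = {0, 1, 2, 3, 5}  B6 = {0, 1, 2, 5, 8}  B7 = {1, 2, 5, 6, 8}
Tree: B1–B2, B1–B3, B1–B4, B4–B5, B5–B6, B6–B7
Each bag holds 5 vertices, so the decomposition has width 4, which upper-bounds the treewidth. On the other hand G contains the 5-clique {0, 1, 2, 3, 5}. A clique must lie in a single bag of any decomposition, so no decomposition can have width below 4. The upper and lower bounds meet at 4, so that is the treewidth.

4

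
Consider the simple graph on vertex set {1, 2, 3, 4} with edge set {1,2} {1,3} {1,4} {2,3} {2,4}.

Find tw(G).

A width-2 tree decomposition is:
Bags: B1 = {1, 2, 3}  B2 = {1, 2, 4}
Tree: B1–B2
The largest bag has 3 vertices, giving width 2; this decomposition certifies tw(G) ≤ 2. On the other hand G contains the 3-clique {1, 2, 3}. A clique must lie in a single bag of any decomposition, so no decomposition can have width below 2. Combining the bounds, tw(G) = 2.

2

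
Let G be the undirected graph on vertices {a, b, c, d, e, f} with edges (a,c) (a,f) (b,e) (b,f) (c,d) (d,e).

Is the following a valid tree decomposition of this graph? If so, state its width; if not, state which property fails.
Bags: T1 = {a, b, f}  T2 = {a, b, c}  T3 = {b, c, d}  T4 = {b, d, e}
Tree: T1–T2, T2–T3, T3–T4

Every vertex of G appears in some bag (union = {a, b, c, d, e, f}); every edge is covered by a bag; and for each vertex v the set of bags containing v is connected in the bag tree. The decomposition is therefore valid. The largest bag has 3 vertices, so the width is 2.

Yes; width 2.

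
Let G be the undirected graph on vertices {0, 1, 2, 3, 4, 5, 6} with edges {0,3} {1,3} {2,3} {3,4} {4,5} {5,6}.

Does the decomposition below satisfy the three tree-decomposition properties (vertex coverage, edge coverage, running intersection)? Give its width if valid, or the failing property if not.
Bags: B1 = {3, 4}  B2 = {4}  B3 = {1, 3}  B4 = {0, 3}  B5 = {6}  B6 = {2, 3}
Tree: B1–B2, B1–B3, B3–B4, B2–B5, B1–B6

A tree decomposition must satisfy three properties: every vertex lies in some bag; for every edge, both endpoints lie together in some bag; and for every vertex, the bags containing it form a connected subtree. Here vertex 5 appears in no bag, so the decomposition is invalid.

No — vertex 5 appears in no bag.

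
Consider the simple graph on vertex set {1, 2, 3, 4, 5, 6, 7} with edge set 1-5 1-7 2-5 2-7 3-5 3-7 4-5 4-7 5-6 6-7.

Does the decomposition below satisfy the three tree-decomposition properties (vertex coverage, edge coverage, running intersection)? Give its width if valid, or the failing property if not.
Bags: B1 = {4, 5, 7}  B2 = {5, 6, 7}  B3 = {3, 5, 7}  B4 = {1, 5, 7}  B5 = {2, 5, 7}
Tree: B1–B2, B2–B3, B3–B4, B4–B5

Checking the three conditions: (i) the bags cover all of {1, 2, 3, 4, 5, 6, 7}; (ii) for each edge, some bag contains both endpoints; (iii) the bags containing any fixed vertex form a subtree. All hold, so the decomposition is valid with width 3 − 1 = 2.

Yes; width 2.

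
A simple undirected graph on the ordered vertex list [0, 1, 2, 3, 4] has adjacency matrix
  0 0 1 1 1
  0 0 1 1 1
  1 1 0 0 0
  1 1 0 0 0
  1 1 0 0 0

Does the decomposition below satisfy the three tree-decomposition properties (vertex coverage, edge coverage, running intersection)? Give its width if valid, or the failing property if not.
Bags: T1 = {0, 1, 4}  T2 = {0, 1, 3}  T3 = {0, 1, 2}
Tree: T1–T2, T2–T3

Every vertex of G appears in some bag (union = {0, 1, 2, 3, 4}); every edge is covered by a bag; and for each vertex v the set of bags containing v is connected in the bag tree. The decomposition is therefore valid. The largest bag has 3 vertices, so the width is 2.

Yes; width 2.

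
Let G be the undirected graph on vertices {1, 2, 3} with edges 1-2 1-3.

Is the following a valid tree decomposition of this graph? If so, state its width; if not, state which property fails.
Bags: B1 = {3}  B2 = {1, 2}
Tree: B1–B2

A tree decomposition must satisfy three properties: every vertex lies in some bag; for every edge, both endpoints lie together in some bag; and for every vertex, the bags containing it form a connected subtree. Here edge (1,3) lies in no bag, so the decomposition is invalid.

No — edge (1,3) lies in no bag.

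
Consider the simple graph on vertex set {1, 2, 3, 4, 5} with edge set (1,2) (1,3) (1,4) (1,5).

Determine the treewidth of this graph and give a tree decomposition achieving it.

Treewidth 1.
One such decomposition:
Bags: B1 = {1, 2}  B2 = {1, 5}  B3 = {1, 4}  B4 = {1, 3}
Tree: B1–B2, B2–B3, B2–B4

The largest bag has 2 vertices, giving width 1; this decomposition certifies tw(G) ≤ 1. Since G has at least one edge (e.g. 2–1), it is not an edgeless graph, so tw(G) ≥ 1. Therefore the treewidth is 1.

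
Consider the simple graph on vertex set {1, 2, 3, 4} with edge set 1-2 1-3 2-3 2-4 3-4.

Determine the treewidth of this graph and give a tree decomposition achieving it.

Each bag holds 3 vertices, so the decomposition has width 2, which upper-bounds the treewidth. For the lower bound, the 3 vertices {1, 2, 3} are pairwise adjacent, and any tree decomposition puts a clique entirely inside one bag — forcing width ≥ 2. Hence tw(G) = 2 exactly.

Treewidth 2.
Bags: B1 = {2, 3, 4}  B2 = {1, 2, 3}
Tree: B1–B2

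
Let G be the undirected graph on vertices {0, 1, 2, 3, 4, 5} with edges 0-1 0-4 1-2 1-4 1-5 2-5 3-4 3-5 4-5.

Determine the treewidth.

2

A width-2 tree decomposition is:
Bags: B1 = {3, 4, 5}  B2 = {1, 4, 5}  B3 = {1, 2, 5}  B4 = {0, 1, 4}
Tree: B1–B2, B2–B3, B2–B4
Each bag holds 3 vertices, so the decomposition has width 2, which upper-bounds the treewidth. Conversely, {1, 2, 5} is a clique of size 3, and the vertices of any clique must share a bag in every tree decomposition; so some bag has ≥ 3 vertices and tw(G) ≥ 2. Hence tw(G) = 2 exactly.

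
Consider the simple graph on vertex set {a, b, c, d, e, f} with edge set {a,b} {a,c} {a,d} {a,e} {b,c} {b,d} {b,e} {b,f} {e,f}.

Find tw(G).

2

A width-2 tree decomposition is:
Bags: B1 = {a, b, d}  B2 = {a, b, e}  B3 = {a, b, c}  B4 = {b, e, f}
Tree: B1–B2, B1–B3, B2–B4
Each bag holds 3 vertices, so the decomposition has width 2, which upper-bounds the treewidth. On the other hand G contains the 3-clique {a, b, d}. A clique must lie in a single bag of any decomposition, so no decomposition can have width below 2. Therefore the treewidth is 2.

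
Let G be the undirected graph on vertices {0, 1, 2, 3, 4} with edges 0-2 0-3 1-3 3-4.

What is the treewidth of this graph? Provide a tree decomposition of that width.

Every bag has size at most 2, so the width is 2 − 1 = 1 and tw(G) ≤ 1. Since G has at least one edge (e.g. 3–0), it is not an edgeless graph, so tw(G) ≥ 1. Therefore the treewidth is 1.

Treewidth 1.
Bags: B1 = {0, 3}  B2 = {0, 2}  B3 = {3, 4}  B4 = {1, 3}
Tree: B1–B2, B1–B3, B1–B4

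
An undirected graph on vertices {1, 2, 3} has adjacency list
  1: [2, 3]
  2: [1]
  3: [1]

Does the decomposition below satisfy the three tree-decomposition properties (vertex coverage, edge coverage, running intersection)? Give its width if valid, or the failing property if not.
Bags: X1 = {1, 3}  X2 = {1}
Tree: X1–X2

A tree decomposition must satisfy three properties: every vertex lies in some bag; for every edge, both endpoints lie together in some bag; and for every vertex, the bags containing it form a connected subtree. Here vertex 2 appears in no bag, so the decomposition is invalid.

No — vertex 2 appears in no bag.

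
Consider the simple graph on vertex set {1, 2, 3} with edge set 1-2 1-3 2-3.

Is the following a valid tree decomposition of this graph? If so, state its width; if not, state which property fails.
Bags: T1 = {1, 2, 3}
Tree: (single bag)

Vertex coverage: the bags together contain {1, 2, 3}, the full vertex set. Edge coverage: each edge of G has both endpoints in at least one bag. Running intersection: for every vertex, the bags containing it form a connected subtree. All three properties hold, so this is a valid tree decomposition of width max|bag| − 1 = 2, and hence tw(G) ≤ 2.

Yes; width 2.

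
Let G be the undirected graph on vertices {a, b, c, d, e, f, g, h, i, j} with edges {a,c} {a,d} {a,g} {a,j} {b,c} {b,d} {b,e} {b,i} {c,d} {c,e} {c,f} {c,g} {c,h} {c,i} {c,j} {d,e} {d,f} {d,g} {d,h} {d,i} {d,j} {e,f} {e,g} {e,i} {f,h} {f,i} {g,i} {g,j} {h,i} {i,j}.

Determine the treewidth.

A width-4 tree decomposition is:
Bags: B1 = {c, d, g, i, j}  B2 = {c, d, e, g, i}  B3 = {c, d, e, f, i}  B4 = {c, d, f, h, i}  B5 = {b, c, d, e, i}  B6 = {a, c, d, g, j}
Tree: B1–B2, B2–B3, B3–B4, B2–B5, B1–B6
Each bag holds 5 vertices, so the decomposition has width 4, which upper-bounds the treewidth. For the lower bound, the 5 vertices {a, c, d, g, j} are pairwise adjacent, and any tree decomposition puts a clique entirely inside one bag — forcing width ≥ 4. Combining the bounds, tw(G) = 4.

4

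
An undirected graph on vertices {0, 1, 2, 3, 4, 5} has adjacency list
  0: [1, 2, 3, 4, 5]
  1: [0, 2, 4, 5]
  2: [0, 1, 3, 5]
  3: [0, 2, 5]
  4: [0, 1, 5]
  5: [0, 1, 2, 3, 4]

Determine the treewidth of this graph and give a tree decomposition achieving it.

Every bag has size at most 4, so the width is 4 − 1 = 3 and tw(G) ≤ 3. For the lower bound, the 4 vertices {0, 1, 2, 5} are pairwise adjacent, and any tree decomposition puts a clique entirely inside one bag — forcing width ≥ 3. Combining the bounds, tw(G) = 3.

Treewidth 3.
Bags: B1 = {0, 1, 2, 5}  B2 = {0, 1, 4, 5}  B3 = {0, 2, 3, 5}
Tree: B1–B2, B1–B3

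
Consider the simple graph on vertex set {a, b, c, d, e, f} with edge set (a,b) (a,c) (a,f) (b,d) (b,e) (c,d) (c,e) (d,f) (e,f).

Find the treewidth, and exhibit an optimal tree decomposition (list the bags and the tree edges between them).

Treewidth 3.
Bags: B1 = {a, c, d, e}  B2 = {a, d, e, f}  B3 = {a, b, d, e}
Tree: B1–B2, B2–B3

Each bag holds 4 vertices, so the decomposition has width 3, which upper-bounds the treewidth. For the lower bound: the 4 vertex sets {c,d}, {e,f}, {a}, {b} are disjoint, each induces a connected subgraph, and every pair is joined by at least one edge of G. Contracting each set to a single vertex therefore yields K_{4} as a minor, and since treewidth is minor-monotone, tw(G) ≥ tw(K_{4}) = 3. The upper and lower bounds meet at 3, so that is the treewidth.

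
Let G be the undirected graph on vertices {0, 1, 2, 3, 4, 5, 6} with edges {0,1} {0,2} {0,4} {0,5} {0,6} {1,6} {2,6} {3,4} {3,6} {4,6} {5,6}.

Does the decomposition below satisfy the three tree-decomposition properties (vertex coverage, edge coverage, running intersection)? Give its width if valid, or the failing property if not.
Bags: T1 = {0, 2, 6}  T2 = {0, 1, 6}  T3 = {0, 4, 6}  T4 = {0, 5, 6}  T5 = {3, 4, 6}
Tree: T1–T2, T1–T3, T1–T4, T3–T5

Yes; width 2.

Every vertex of G appears in some bag (union = {0, 1, 2, 3, 4, 5, 6}); every edge is covered by a bag; and for each vertex v the set of bags containing v is connected in the bag tree. The decomposition is therefore valid. The largest bag has 3 vertices, so the width is 2.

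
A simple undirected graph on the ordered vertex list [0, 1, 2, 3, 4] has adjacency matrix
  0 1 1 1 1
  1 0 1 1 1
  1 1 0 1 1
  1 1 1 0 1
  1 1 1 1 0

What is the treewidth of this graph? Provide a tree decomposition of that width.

With just one bag of size 5, the width is 5 − 1 = 4, so tw(G) ≤ 4. For the lower bound, the 5 vertices {0, 1, 2, 3, 4} are pairwise adjacent, and any tree decomposition puts a clique entirely inside one bag — forcing width ≥ 4. The upper and lower bounds meet at 4, so that is the treewidth.

Treewidth 4.
One such decomposition:
Bags: B1 = {0, 1, 2, 3, 4}
Tree: (single bag)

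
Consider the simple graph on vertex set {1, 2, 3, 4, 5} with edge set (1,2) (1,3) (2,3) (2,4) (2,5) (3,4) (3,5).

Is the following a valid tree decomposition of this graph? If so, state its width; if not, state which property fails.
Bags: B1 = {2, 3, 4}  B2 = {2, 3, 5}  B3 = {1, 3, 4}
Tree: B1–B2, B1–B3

A tree decomposition must satisfy three properties: every vertex lies in some bag; for every edge, both endpoints lie together in some bag; and for every vertex, the bags containing it form a connected subtree. Here edge (2,1) lies in no bag, so the decomposition is invalid.

No — edge (2,1) lies in no bag.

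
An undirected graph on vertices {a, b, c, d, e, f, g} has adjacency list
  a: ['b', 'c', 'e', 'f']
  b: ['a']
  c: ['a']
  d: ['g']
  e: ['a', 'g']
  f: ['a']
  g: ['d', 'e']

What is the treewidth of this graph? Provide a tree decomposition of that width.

Every bag has size at most 2, so the width is 2 − 1 = 1 and tw(G) ≤ 1. Since G has at least one edge (e.g. f–a), it is not an edgeless graph, so tw(G) ≥ 1. The upper and lower bounds meet at 1, so that is the treewidth.

Treewidth 1.
One optimal decomposition is:
Bags: B1 = {a, f}  B2 = {a, c}  B3 = {a, e}  B4 = {a, b}  B5 = {e, g}  B6 = {d, g}
Tree: B1–B2, B1–B3, B3–B4, B3–B5, B5–B6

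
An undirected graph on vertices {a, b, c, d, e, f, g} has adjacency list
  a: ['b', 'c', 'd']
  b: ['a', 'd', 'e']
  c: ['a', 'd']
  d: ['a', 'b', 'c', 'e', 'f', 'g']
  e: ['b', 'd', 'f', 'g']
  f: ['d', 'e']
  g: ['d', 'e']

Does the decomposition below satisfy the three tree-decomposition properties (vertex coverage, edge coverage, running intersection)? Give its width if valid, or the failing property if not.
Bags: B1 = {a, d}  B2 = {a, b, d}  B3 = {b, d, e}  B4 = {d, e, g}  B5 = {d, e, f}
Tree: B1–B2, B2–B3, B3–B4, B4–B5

A tree decomposition must satisfy three properties: every vertex lies in some bag; for every edge, both endpoints lie together in some bag; and for every vertex, the bags containing it form a connected subtree. Here vertex c appears in no bag, so the decomposition is invalid.

No — vertex c appears in no bag.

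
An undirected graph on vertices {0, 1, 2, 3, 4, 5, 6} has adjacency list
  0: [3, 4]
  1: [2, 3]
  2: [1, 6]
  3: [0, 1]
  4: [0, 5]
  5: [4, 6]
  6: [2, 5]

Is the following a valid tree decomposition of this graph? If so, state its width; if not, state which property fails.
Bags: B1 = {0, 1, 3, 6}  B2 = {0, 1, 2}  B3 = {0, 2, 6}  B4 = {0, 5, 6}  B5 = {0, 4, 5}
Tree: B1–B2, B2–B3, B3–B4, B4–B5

A tree decomposition must satisfy three properties: every vertex lies in some bag; for every edge, both endpoints lie together in some bag; and for every vertex, the bags containing it form a connected subtree. Here bags containing vertex 6 are not connected in the tree, so the decomposition is invalid.

No — bags containing vertex 6 are not connected in the tree.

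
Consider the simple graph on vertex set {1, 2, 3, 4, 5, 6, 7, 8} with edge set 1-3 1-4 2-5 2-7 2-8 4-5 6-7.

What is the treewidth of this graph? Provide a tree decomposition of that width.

The largest bag has 2 vertices, giving width 1; this decomposition certifies tw(G) ≤ 1. G has an edge, so its treewidth is at least 1. Combining the bounds, tw(G) = 1.

Treewidth 1.
One optimal decomposition is:
Bags: B1 = {2, 7}  B2 = {2, 5}  B3 = {4, 5}  B4 = {1, 4}  B5 = {2, 8}  B6 = {1, 3}  B7 = {6, 7}
Tree: B1–B2, B2–B3, B3–B4, B2–B5, B4–B6, B1–B7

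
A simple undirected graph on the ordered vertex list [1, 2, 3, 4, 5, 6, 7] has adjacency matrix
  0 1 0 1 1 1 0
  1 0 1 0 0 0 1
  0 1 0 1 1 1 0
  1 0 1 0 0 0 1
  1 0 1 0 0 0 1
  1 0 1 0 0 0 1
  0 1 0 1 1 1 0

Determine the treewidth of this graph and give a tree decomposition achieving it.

Every bag has size at most 4, so the width is 4 − 1 = 3 and tw(G) ≤ 3. For the lower bound: the 4 vertex sets {4,7}, {2,3}, {1}, {6} are disjoint, each induces a connected subgraph, and every pair is joined by at least one edge of G. Contracting each set to a single vertex therefore yields K_{4} as a minor, and since treewidth is minor-monotone, tw(G) ≥ tw(K_{4}) = 3. Combining the bounds, tw(G) = 3.

Treewidth 3.
One optimal decomposition is:
Bags: B1 = {1, 3, 4, 7}  B2 = {1, 2, 3, 7}  B3 = {1, 3, 6, 7}  B4 = {1, 3, 5, 7}
Tree: B1–B2, B2–B3, B3–B4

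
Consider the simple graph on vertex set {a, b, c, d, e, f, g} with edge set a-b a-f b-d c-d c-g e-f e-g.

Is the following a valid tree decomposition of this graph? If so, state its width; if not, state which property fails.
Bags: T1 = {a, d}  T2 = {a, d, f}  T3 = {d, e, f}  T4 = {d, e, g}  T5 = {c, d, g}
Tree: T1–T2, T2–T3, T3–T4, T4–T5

A tree decomposition must satisfy three properties: every vertex lies in some bag; for every edge, both endpoints lie together in some bag; and for every vertex, the bags containing it form a connected subtree. Here vertex b appears in no bag, so the decomposition is invalid.

No — vertex b appears in no bag.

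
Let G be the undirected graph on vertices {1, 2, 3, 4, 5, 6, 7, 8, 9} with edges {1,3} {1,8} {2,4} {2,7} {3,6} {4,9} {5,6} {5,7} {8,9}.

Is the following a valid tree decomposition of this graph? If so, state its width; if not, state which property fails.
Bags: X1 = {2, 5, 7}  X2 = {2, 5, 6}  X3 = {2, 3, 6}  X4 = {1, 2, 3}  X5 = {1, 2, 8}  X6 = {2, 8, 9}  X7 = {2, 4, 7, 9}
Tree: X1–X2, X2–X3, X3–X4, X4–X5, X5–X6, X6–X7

No — bags containing vertex 7 are not connected in the tree.

A tree decomposition must satisfy three properties: every vertex lies in some bag; for every edge, both endpoints lie together in some bag; and for every vertex, the bags containing it form a connected subtree. Here bags containing vertex 7 are not connected in the tree, so the decomposition is invalid.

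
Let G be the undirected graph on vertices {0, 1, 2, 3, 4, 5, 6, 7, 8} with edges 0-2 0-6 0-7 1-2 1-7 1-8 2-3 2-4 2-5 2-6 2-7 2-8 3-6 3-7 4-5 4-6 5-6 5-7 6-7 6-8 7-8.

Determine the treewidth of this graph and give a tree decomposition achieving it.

Treewidth 3.
One optimal decomposition is:
Bags: B1 = {2, 6, 7, 8}  B2 = {2, 5, 6, 7}  B3 = {2, 4, 5, 6}  B4 = {2, 3, 6, 7}  B5 = {0, 2, 6, 7}  B6 = {1, 2, 7, 8}
Tree: B1–B2, B2–B3, B2–B4, B4–B5, B1–B6

The largest bag has 4 vertices, giving width 3; this decomposition certifies tw(G) ≤ 3. Conversely, {1, 2, 7, 8} is a clique of size 4, and the vertices of any clique must share a bag in every tree decomposition; so some bag has ≥ 4 vertices and tw(G) ≥ 3. Therefore the treewidth is 3.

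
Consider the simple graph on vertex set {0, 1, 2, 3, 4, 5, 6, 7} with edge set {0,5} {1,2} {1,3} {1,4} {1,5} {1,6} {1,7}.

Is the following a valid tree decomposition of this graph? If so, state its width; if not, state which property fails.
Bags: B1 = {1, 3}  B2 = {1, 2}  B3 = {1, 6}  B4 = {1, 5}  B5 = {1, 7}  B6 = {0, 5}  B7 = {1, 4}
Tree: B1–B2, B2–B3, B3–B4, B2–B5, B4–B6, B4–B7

Every vertex of G appears in some bag (union = {0, 1, 2, 3, 4, 5, 6, 7}); every edge is covered by a bag; and for each vertex v the set of bags containing v is connected in the bag tree. The decomposition is therefore valid. The largest bag has 2 vertices, so the width is 1.

Yes; width 1.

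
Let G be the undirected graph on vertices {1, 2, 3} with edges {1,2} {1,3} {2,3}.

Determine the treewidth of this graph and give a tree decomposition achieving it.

Treewidth 2.
One such decomposition:
Bags: B1 = {1, 2, 3}
Tree: (single bag)

With just one bag of size 3, the width is 3 − 1 = 2, so tw(G) ≤ 2. For the lower bound, the 3 vertices {1, 2, 3} are pairwise adjacent, and any tree decomposition puts a clique entirely inside one bag — forcing width ≥ 2. Hence tw(G) = 2 exactly.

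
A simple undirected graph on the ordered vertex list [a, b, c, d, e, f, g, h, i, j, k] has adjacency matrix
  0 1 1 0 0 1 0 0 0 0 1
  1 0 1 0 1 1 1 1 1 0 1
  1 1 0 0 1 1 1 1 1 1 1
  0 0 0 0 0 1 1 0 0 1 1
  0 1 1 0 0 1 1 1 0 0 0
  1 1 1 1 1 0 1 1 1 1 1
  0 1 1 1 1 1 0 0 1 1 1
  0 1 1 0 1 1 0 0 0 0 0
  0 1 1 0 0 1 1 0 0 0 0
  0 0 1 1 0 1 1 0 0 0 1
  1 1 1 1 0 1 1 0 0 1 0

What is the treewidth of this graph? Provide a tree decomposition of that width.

Every bag has size at most 5, so the width is 5 − 1 = 4 and tw(G) ≤ 4. On the other hand G contains the 5-clique {d, f, g, j, k}. A clique must lie in a single bag of any decomposition, so no decomposition can have width below 4. The upper and lower bounds meet at 4, so that is the treewidth.

Treewidth 4.
Bags: B1 = {b, c, f, g, k}  B2 = {b, c, e, f, g}  B3 = {c, f, g, j, k}  B4 = {d, f, g, j, k}  B5 = {b, c, f, g, i}  B6 = {b, c, e, f, h}  B7 = {a, b, c, f, k}
Tree: B1–B2, B1–B3, B3–B4, B2–B5, B2–B6, B1–B7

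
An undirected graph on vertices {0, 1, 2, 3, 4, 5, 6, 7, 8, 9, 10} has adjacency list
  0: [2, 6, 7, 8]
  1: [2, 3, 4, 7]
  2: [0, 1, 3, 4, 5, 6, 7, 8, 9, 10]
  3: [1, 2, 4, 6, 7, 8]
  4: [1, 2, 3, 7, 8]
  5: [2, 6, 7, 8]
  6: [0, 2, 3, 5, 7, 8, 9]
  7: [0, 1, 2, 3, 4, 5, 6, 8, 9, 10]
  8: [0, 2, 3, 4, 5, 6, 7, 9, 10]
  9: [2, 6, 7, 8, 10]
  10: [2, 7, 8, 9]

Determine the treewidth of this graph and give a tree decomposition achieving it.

Treewidth 4.
Bags: B1 = {2, 5, 6, 7, 8}  B2 = {2, 6, 7, 8, 9}  B3 = {2, 3, 6, 7, 8}  B4 = {2, 3, 4, 7, 8}  B5 = {1, 2, 3, 4, 7}  B6 = {2, 7, 8, 9, 10}  B7 = {0, 2, 6, 7, 8}
Tree: B1–B2, B1–B3, B3–B4, B4–B5, B2–B6, B3–B7

Each bag holds 5 vertices, so the decomposition has width 4, which upper-bounds the treewidth. Conversely, {2, 7, 8, 9, 10} is a clique of size 5, and the vertices of any clique must share a bag in every tree decomposition; so some bag has ≥ 5 vertices and tw(G) ≥ 4. The upper and lower bounds meet at 4, so that is the treewidth.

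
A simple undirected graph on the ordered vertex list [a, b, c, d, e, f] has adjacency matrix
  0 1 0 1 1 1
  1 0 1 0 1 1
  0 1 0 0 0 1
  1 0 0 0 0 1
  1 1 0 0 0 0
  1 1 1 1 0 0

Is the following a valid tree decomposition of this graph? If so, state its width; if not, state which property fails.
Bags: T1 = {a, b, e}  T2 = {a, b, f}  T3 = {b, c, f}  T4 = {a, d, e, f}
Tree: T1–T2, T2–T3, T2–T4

No — bags containing vertex e are not connected in the tree.

A tree decomposition must satisfy three properties: every vertex lies in some bag; for every edge, both endpoints lie together in some bag; and for every vertex, the bags containing it form a connected subtree. Here bags containing vertex e are not connected in the tree, so the decomposition is invalid.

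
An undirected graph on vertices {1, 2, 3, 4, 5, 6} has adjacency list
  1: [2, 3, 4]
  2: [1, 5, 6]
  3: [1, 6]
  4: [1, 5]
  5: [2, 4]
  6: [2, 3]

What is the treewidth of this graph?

A width-2 tree decomposition is:
Bags: B1 = {1, 3, 6}  B2 = {1, 2, 6}  B3 = {1, 2, 4}  B4 = {2, 4, 5}
Tree: B1–B2, B2–B3, B3–B4
Each bag holds 3 vertices, so the decomposition has width 2, which upper-bounds the treewidth. For the lower bound, G contains the cycle 3–6–2–1–3, so G is not a forest; only forests have treewidth ≤ 1, hence tw(G) ≥ 2. The upper and lower bounds meet at 2, so that is the treewidth.

2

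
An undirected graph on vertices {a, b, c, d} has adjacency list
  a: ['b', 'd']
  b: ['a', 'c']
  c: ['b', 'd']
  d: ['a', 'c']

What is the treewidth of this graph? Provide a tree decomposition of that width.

The largest bag has 3 vertices, giving width 2; this decomposition certifies tw(G) ≤ 2. For the lower bound, G contains the cycle a–d–c–b–a, so G is not a forest; only forests have treewidth ≤ 1, hence tw(G) ≥ 2. The upper and lower bounds meet at 2, so that is the treewidth.

Treewidth 2.
One such decomposition:
Bags: B1 = {a, c, d}  B2 = {a, b, c}
Tree: B1–B2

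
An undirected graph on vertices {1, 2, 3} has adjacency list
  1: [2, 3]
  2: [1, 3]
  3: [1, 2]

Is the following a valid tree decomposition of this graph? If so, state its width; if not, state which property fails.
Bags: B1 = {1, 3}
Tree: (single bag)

A tree decomposition must satisfy three properties: every vertex lies in some bag; for every edge, both endpoints lie together in some bag; and for every vertex, the bags containing it form a connected subtree. Here vertex 2 appears in no bag, so the decomposition is invalid.

No — vertex 2 appears in no bag.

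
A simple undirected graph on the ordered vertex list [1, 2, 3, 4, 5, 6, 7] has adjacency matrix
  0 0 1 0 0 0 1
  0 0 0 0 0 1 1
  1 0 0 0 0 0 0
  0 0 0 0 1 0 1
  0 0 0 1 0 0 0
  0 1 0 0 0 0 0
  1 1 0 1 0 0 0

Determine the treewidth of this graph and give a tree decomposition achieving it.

The largest bag has 2 vertices, giving width 1; this decomposition certifies tw(G) ≤ 1. Any graph with an edge has treewidth ≥ 1, and G has the edge 4–7. Therefore the treewidth is 1.

Treewidth 1.
Bags: B1 = {4, 7}  B2 = {1, 7}  B3 = {1, 3}  B4 = {2, 7}  B5 = {2, 6}  B6 = {4, 5}
Tree: B1–B2, B2–B3, B2–B4, B4–B5, B1–B6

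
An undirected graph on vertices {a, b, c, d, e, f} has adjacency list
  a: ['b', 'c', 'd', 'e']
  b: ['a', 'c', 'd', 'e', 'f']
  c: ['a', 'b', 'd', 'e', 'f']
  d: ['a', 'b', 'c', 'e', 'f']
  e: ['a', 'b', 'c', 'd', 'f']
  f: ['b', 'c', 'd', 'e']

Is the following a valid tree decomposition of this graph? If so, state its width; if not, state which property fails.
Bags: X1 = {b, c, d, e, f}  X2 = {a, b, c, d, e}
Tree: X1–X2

Vertex coverage: the bags together contain {a, b, c, d, e, f}, the full vertex set. Edge coverage: each edge of G has both endpoints in at least one bag. Running intersection: for every vertex, the bags containing it form a connected subtree. All three properties hold, so this is a valid tree decomposition of width max|bag| − 1 = 4, and hence tw(G) ≤ 4.

Yes; width 4.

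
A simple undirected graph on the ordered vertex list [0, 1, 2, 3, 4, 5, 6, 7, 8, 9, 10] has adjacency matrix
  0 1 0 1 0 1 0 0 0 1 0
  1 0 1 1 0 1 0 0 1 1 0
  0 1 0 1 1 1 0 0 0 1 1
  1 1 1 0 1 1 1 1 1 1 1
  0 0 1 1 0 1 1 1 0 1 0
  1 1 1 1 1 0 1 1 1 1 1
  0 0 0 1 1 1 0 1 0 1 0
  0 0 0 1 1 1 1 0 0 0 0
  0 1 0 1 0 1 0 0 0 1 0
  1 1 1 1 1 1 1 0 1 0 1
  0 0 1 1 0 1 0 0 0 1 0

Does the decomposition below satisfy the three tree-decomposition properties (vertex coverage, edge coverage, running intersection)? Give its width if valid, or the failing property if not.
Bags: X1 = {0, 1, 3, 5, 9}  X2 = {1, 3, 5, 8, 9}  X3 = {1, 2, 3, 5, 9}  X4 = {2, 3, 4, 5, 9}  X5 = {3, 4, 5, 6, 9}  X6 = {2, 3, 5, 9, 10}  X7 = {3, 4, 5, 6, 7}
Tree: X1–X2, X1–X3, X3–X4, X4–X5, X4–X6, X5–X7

Every vertex of G appears in some bag (union = {0, 1, 2, 3, 4, 5, 6, 7, 8, 9, 10}); every edge is covered by a bag; and for each vertex v the set of bags containing v is connected in the bag tree. The decomposition is therefore valid. The largest bag has 5 vertices, so the width is 4.

Yes; width 4.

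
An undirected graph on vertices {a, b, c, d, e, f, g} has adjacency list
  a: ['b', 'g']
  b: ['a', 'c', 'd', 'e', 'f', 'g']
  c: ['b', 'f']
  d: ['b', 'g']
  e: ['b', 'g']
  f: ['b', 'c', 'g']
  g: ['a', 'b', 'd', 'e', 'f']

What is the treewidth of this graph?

A width-2 tree decomposition is:
Bags: B1 = {b, e, g}  B2 = {b, d, g}  B3 = {b, f, g}  B4 = {b, c, f}  B5 = {a, b, g}
Tree: B1–B2, B2–B3, B3–B4, B1–B5
Each bag holds 3 vertices, so the decomposition has width 2, which upper-bounds the treewidth. On the other hand G contains the 3-clique {b, d, g}. A clique must lie in a single bag of any decomposition, so no decomposition can have width below 2. The upper and lower bounds meet at 2, so that is the treewidth.

2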